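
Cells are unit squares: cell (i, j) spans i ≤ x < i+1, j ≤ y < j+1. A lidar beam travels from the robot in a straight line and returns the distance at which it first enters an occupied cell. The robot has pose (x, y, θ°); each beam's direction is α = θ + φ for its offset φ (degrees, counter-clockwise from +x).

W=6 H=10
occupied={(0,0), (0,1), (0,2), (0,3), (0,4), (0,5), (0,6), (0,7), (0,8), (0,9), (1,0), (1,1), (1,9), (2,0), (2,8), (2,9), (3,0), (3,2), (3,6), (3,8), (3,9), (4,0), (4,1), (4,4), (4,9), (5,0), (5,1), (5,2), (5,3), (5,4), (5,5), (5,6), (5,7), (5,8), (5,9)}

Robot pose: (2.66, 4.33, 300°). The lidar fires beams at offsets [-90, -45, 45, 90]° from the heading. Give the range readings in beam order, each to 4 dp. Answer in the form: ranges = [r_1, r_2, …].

beam 1: φ=-90°, α=210°
  d=(-0.8660,-0.5000)  start (2,4)  tX=0.7621 tY=0.6600  stride 1/|dx|=1.1547 1/|dy|=2.0000
    cross y-line → (2,3), t=0.6600
    cross x-line → (1,3), t=0.7621
    cross x-line → (0,3), t=1.9168 (wall)
  → r_1 = 1.9168
beam 2: φ=-45°, α=255°
  d=(-0.2588,-0.9659)  start (2,4)  tX=2.5500 tY=0.3416  stride 1/|dx|=3.8637 1/|dy|=1.0353
    cross y-line → (2,3), t=0.3416
    cross y-line → (2,2), t=1.3769
    cross y-line → (2,1), t=2.4122
    cross x-line → (1,1), t=2.5500 (wall)
  → r_2 = 2.5500
beam 3: φ=45°, α=345°
  d=(0.9659,-0.2588)  start (2,4)  tX=0.3520 tY=1.2750  stride 1/|dx|=1.0353 1/|dy|=3.8637
    cross x-line → (3,4), t=0.3520
    cross y-line → (3,3), t=1.2750
    cross x-line → (4,3), t=1.3873
    cross x-line → (5,3), t=2.4225 (wall)
  → r_3 = 2.4225
beam 4: φ=90°, α=30°
  d=(0.8660,0.5000)  start (2,4)  tX=0.3926 tY=1.3400  stride 1/|dx|=1.1547 1/|dy|=2.0000
    cross x-line → (3,4), t=0.3926
    cross y-line → (3,5), t=1.3400
    cross x-line → (4,5), t=1.5473
    cross x-line → (5,5), t=2.7020 (wall)
  → r_4 = 2.7020

ranges = [1.9168, 2.5500, 2.4225, 2.7020]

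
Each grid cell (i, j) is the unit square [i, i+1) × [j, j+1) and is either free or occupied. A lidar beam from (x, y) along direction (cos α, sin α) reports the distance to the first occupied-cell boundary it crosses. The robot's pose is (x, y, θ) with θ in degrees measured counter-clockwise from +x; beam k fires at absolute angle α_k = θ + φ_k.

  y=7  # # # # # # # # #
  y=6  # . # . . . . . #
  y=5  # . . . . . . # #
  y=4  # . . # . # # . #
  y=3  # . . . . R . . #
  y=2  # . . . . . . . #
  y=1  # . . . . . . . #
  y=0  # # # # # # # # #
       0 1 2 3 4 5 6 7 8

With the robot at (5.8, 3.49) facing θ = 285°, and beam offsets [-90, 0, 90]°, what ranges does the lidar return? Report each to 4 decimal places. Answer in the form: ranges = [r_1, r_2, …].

ranges = [4.9693, 2.5778, 2.2776]

beam 1: φ=-90°, α=195°
  cosα=-0.9659 sinα=-0.2588 | (5,3) | tMaxX 0.8282 tMaxY 1.8932 | tΔX 1.0353 tΔY 3.8637
    t=0.8282 [x] (4,3)
    t=1.8635 [x] (3,3)
    t=1.8932 [y] (3,2)
    t=2.8988 [x] (2,2)
    t=3.9340 [x] (1,2)
    t=4.9693 [x] (0,2) — stop
  → r_1 = 4.9693
beam 2: φ=0°, α=285°
  cosα=0.2588 sinα=-0.9659 | (5,3) | tMaxX 0.7727 tMaxY 0.5073 | tΔX 3.8637 tΔY 1.0353
    t=0.5073 [y] (5,2)
    t=0.7727 [x] (6,2)
    t=1.5426 [y] (6,1)
    t=2.5778 [y] (6,0) — stop
  → r_2 = 2.5778
beam 3: φ=90°, α=15°
  cosα=0.9659 sinα=0.2588 | (5,3) | tMaxX 0.2071 tMaxY 1.9705 | tΔX 1.0353 tΔY 3.8637
    t=0.2071 [x] (6,3)
    t=1.2423 [x] (7,3)
    t=1.9705 [y] (7,4)
    t=2.2776 [x] (8,4) — stop
  → r_3 = 2.2776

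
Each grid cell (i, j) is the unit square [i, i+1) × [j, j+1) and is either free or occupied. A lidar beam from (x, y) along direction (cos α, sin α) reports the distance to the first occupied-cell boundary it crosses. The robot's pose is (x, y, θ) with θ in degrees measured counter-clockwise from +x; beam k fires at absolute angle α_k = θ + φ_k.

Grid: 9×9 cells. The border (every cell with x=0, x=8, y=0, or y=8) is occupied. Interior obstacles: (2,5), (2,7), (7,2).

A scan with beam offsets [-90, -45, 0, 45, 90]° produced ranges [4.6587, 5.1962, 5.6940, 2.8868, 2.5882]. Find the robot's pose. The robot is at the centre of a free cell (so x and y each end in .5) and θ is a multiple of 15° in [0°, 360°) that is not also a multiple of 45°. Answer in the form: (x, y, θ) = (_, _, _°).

(x, y, θ) = (3.5, 2.5, 75°)

Enumerate (i+0.5, j+0.5, θ) over the 46 free cells and 16 admissible headings. For each, cast all 5 beams and compare to the given ranges.
  (2.5, 2.5, 150°): beam 1 = 6.3509 ≠ 4.6587 ✗
  (1.5, 7.5, 165°): beam 1 = 0.5176 ≠ 4.6587 ✗
  (6.5, 1.5, 30°): beam 1 = 0.5774 ≠ 4.6587 ✗
  (1.5, 7.5, 330°): beam 1 = 1.0000 ≠ 4.6587 ✗
  …
  (3.5, 2.5, 75°): r_1=4.6587, r_2=5.1962, r_3=5.6940, r_4=2.8868, r_5=2.5882 — all match ✓
Unique over the lattice → pose = (3.5, 2.5, 75°).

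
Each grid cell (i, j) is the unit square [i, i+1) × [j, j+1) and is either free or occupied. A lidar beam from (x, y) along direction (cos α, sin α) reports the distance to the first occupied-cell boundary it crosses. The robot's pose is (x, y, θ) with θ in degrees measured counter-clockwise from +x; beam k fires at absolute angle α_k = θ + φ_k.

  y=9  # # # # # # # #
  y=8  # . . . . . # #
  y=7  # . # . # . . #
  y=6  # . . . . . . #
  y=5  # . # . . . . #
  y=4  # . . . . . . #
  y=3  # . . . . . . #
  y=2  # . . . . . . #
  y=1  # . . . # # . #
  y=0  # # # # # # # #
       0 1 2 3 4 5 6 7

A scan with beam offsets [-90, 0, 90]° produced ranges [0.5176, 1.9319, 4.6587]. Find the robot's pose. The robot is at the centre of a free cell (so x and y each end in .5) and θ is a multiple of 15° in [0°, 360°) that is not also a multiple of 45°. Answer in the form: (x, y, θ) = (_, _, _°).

(x, y, θ) = (4.5, 6.5, 195°)

Candidates: 42 free-cell centres × 16 headings = 672 poses. Raycast each; keep the one whose scan matches to 4 dp.
  (2.5, 6.5, 120°): beam 1 = 1.7321 ≠ 0.5176 ✗
  (3.5, 7.5, 345°): beam 1 = 1.9319 ≠ 0.5176 ✗
  (4.5, 3.5, 240°): beam 1 = 4.0415 ≠ 0.5176 ✗
  (6.5, 4.5, 60°): beam 1 = 0.5774 ≠ 0.5176 ✗
  (1.5, 4.5, 105°): beam 1 = 5.6940 ≠ 0.5176 ✗
  …
  (4.5, 6.5, 195°): r_1=0.5176, r_2=1.9319, r_3=4.6587 — all match ✓
Only this pose fits every beam.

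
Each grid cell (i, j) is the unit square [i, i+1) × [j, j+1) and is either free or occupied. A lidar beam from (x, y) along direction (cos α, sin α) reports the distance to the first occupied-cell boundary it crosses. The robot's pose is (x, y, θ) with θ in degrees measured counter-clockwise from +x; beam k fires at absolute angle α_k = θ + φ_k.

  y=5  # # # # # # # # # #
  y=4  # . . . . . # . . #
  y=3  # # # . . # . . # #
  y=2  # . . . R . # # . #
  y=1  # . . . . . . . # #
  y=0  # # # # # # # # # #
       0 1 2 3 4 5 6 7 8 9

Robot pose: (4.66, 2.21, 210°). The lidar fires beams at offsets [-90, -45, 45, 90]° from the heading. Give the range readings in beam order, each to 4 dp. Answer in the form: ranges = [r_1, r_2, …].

ranges = [3.2216, 3.0523, 1.2527, 1.3972]

beam 1: φ=-90°, α=120°
  d=(-0.5000,0.8660)  start (4,2)  tX=1.3200 tY=0.9122  stride 1/|dx|=2.0000 1/|dy|=1.1547
    cross y-line → (4,3), t=0.9122
    cross x-line → (3,3), t=1.3200
    cross y-line → (3,4), t=2.0669
    cross y-line → (3,5), t=3.2216 (wall)
  → r_1 = 3.2216
beam 2: φ=-45°, α=165°
  d=(-0.9659,0.2588)  start (4,2)  tX=0.6833 tY=3.0523  stride 1/|dx|=1.0353 1/|dy|=3.8637
    cross x-line → (3,2), t=0.6833
    cross x-line → (2,2), t=1.7186
    cross x-line → (1,2), t=2.7538
    cross y-line → (1,3), t=3.0523 (wall)
  → r_2 = 3.0523
beam 3: φ=45°, α=255°
  d=(-0.2588,-0.9659)  start (4,2)  tX=2.5500 tY=0.2174  stride 1/|dx|=3.8637 1/|dy|=1.0353
    cross y-line → (4,1), t=0.2174
    cross y-line → (4,0), t=1.2527 (wall)
  → r_3 = 1.2527
beam 4: φ=90°, α=300°
  d=(0.5000,-0.8660)  start (4,2)  tX=0.6800 tY=0.2425  stride 1/|dx|=2.0000 1/|dy|=1.1547
    cross y-line → (4,1), t=0.2425
    cross x-line → (5,1), t=0.6800
    cross y-line → (5,0), t=1.3972 (wall)
  → r_4 = 1.3972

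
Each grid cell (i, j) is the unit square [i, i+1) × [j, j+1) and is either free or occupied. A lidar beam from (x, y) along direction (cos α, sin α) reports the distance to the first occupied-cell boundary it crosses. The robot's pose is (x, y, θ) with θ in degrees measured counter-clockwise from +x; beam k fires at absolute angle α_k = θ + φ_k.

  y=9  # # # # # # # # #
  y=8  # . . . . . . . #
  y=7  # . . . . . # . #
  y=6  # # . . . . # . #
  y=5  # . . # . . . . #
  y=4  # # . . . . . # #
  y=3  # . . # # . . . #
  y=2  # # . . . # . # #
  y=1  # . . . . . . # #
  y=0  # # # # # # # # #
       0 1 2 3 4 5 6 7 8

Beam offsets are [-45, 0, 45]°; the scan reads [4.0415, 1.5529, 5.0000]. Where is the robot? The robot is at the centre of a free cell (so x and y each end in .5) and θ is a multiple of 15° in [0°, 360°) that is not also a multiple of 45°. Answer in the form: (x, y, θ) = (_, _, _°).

Enumerate (i+0.5, j+0.5, θ) over the 44 free cells and 16 admissible headings. For each, cast all 3 beams and compare to the given ranges.
  (4.5, 6.5, 30°): beam 1 = 1.5529 ≠ 4.0415 ✗
  (1.5, 8.5, 210°): beam 1 = 0.5176 ≠ 4.0415 ✗
  (5.5, 7.5, 15°): beam 1 = 0.5774 ≠ 4.0415 ✗
  …
  (5.5, 5.5, 165°): r_1=4.0415, r_2=1.5529, r_3=5.0000 — all match ✓
No second candidate reproduces the full scan.

(x, y, θ) = (5.5, 5.5, 165°)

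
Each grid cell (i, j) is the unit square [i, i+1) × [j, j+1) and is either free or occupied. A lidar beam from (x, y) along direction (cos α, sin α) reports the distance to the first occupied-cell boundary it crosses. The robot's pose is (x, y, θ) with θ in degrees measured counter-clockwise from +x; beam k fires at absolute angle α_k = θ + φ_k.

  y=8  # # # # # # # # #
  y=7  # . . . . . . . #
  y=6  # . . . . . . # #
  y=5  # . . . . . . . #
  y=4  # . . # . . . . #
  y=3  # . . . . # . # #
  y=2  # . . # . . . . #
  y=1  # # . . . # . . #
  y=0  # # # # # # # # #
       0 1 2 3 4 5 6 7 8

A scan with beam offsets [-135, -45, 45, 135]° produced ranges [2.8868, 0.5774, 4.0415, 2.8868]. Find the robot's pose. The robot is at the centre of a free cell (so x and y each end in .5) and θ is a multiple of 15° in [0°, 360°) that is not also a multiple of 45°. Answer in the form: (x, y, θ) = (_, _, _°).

Candidates: 42 free-cell centres × 16 headings = 672 poses. Raycast each; keep the one whose scan matches to 4 dp.
  (1.5, 4.5, 345°): beam 1 = 0.5774 ≠ 2.8868 ✗
  (1.5, 7.5, 150°): beam 1 = 1.9319 ≠ 2.8868 ✗
  (3.5, 1.5, 240°): beam 1 = 0.5176 ≠ 2.8868 ✗
  (7.5, 1.5, 30°): beam 1 = 0.5176 ≠ 2.8868 ✗
  …
  (3.5, 5.5, 285°): r_1=2.8868, r_2=0.5774, r_3=4.0415, r_4=2.8868 — all match ✓
Unique over the lattice → pose = (3.5, 5.5, 285°).

(x, y, θ) = (3.5, 5.5, 285°)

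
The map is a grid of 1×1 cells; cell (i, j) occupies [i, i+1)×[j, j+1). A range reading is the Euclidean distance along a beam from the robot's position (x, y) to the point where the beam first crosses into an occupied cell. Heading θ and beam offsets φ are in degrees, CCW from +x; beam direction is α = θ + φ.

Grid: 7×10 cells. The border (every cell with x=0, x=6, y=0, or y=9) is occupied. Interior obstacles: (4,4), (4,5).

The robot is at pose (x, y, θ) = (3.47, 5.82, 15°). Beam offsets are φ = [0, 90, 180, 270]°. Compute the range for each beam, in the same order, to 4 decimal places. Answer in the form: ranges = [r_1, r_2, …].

beam 1: φ=0°, α=15°
  dir = (cos 15°, sin 15°) = (0.9659, 0.2588); from cell (3,5)
  next x-line at t=0.5487, next y-line at t=0.6955; Δt_x=1.0353, Δt_y=3.8637
    x: enter (4,5) at t=0.5487 ← occupied
  → r_1 = 0.5487
beam 2: φ=90°, α=105°
  dir = (cos 105°, sin 105°) = (-0.2588, 0.9659); from cell (3,5)
  next x-line at t=1.8159, next y-line at t=0.1863; Δt_x=3.8637, Δt_y=1.0353
    y: enter (3,6) at t=0.1863
    y: enter (3,7) at t=1.2216
    x: enter (2,7) at t=1.8159
    y: enter (2,8) at t=2.2569
    y: enter (2,9) at t=3.2922 ← occupied
  → r_2 = 3.2922
beam 3: φ=180°, α=195°
  dir = (cos 195°, sin 195°) = (-0.9659, -0.2588); from cell (3,5)
  next x-line at t=0.4866, next y-line at t=3.1682; Δt_x=1.0353, Δt_y=3.8637
    x: enter (2,5) at t=0.4866
    x: enter (1,5) at t=1.5219
    x: enter (0,5) at t=2.5571 ← occupied
  → r_3 = 2.5571
beam 4: φ=270°, α=285°
  dir = (cos 285°, sin 285°) = (0.2588, -0.9659); from cell (3,5)
  next x-line at t=2.0478, next y-line at t=0.8489; Δt_x=3.8637, Δt_y=1.0353
    y: enter (3,4) at t=0.8489
    y: enter (3,3) at t=1.8842
    x: enter (4,3) at t=2.0478
    y: enter (4,2) at t=2.9195
    y: enter (4,1) at t=3.9548
    y: enter (4,0) at t=4.9900 ← occupied
  → r_4 = 4.9900

ranges = [0.5487, 3.2922, 2.5571, 4.9900]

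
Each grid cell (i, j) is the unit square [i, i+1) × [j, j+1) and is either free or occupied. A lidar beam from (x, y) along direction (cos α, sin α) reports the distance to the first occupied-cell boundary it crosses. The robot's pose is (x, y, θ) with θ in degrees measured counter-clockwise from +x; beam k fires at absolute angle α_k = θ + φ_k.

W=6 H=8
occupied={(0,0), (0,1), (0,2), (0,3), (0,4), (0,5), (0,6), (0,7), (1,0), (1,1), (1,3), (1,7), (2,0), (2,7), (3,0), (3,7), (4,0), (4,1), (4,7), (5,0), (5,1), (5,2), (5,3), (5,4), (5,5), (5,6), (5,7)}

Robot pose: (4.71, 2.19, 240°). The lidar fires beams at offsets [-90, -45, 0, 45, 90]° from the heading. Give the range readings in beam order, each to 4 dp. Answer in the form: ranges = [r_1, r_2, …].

beam 1: φ=-90°, α=150°
  d=(-0.8660,0.5000)  start (4,2)  tX=0.8198 tY=1.6200  stride 1/|dx|=1.1547 1/|dy|=2.0000
    cross x-line → (3,2), t=0.8198
    cross y-line → (3,3), t=1.6200
    cross x-line → (2,3), t=1.9745
    cross x-line → (1,3), t=3.1292 (wall)
  → r_1 = 3.1292
beam 2: φ=-45°, α=195°
  d=(-0.9659,-0.2588)  start (4,2)  tX=0.7350 tY=0.7341  stride 1/|dx|=1.0353 1/|dy|=3.8637
    cross y-line → (4,1), t=0.7341 (wall)
  → r_2 = 0.7341
beam 3: φ=0°, α=240°
  d=(-0.5000,-0.8660)  start (4,2)  tX=1.4200 tY=0.2194  stride 1/|dx|=2.0000 1/|dy|=1.1547
    cross y-line → (4,1), t=0.2194 (wall)
  → r_3 = 0.2194
beam 4: φ=45°, α=285°
  d=(0.2588,-0.9659)  start (4,2)  tX=1.1205 tY=0.1967  stride 1/|dx|=3.8637 1/|dy|=1.0353
    cross y-line → (4,1), t=0.1967 (wall)
  → r_4 = 0.1967
beam 5: φ=90°, α=330°
  d=(0.8660,-0.5000)  start (4,2)  tX=0.3349 tY=0.3800  stride 1/|dx|=1.1547 1/|dy|=2.0000
    cross x-line → (5,2), t=0.3349 (wall)
  → r_5 = 0.3349

ranges = [3.1292, 0.7341, 0.2194, 0.1967, 0.3349]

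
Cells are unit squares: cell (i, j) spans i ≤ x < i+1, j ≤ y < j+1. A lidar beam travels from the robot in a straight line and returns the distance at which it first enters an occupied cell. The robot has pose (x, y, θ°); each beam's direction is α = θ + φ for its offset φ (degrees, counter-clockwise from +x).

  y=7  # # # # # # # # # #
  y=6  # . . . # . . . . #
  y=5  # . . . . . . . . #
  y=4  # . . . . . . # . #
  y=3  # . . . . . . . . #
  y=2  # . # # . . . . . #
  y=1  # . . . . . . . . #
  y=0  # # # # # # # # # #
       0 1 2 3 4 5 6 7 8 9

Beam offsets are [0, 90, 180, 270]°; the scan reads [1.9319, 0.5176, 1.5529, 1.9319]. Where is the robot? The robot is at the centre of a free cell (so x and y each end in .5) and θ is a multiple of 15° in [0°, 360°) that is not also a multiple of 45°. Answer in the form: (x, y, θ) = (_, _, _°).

The pose lattice has 44·16 = 704 candidates. Test each by forward raycasting.
  (3.5, 4.5, 300°): beam 1 = 4.0415 ≠ 1.9319 ✗
  (8.5, 5.5, 255°): beam 1 = 4.6587 ≠ 1.9319 ✗
  (3.5, 4.5, 105°): beam 1 = 2.5882 ≠ 1.9319 ✗
  (6.5, 2.5, 150°): beam 1 = 6.3509 ≠ 1.9319 ✗
  …
  (6.5, 6.5, 15°): r_1=1.9319, r_2=0.5176, r_3=1.5529, r_4=1.9319 — all match ✓
Only this pose fits every beam.

(x, y, θ) = (6.5, 6.5, 15°)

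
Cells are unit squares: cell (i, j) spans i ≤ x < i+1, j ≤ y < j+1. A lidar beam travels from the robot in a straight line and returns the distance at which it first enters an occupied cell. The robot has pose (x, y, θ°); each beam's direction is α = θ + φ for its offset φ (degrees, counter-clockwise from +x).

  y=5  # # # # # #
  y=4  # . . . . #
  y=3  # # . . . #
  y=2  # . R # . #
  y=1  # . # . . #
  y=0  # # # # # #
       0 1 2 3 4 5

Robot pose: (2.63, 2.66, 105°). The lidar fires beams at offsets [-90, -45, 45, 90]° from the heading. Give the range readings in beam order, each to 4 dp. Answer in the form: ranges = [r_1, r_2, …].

beam 1: φ=-90°, α=15°
  d=(0.9659,0.2588)  start (2,2)  tX=0.3831 tY=1.3137  stride 1/|dx|=1.0353 1/|dy|=3.8637
    cross x-line → (3,2), t=0.3831 (wall)
  → r_1 = 0.3831
beam 2: φ=-45°, α=60°
  d=(0.5000,0.8660)  start (2,2)  tX=0.7400 tY=0.3926  stride 1/|dx|=2.0000 1/|dy|=1.1547
    cross y-line → (2,3), t=0.3926
    cross x-line → (3,3), t=0.7400
    cross y-line → (3,4), t=1.5473
    cross y-line → (3,5), t=2.7020 (wall)
  → r_2 = 2.7020
beam 3: φ=45°, α=150°
  d=(-0.8660,0.5000)  start (2,2)  tX=0.7275 tY=0.6800  stride 1/|dx|=1.1547 1/|dy|=2.0000
    cross y-line → (2,3), t=0.6800
    cross x-line → (1,3), t=0.7275 (wall)
  → r_3 = 0.7275
beam 4: φ=90°, α=195°
  d=(-0.9659,-0.2588)  start (2,2)  tX=0.6522 tY=2.5500  stride 1/|dx|=1.0353 1/|dy|=3.8637
    cross x-line → (1,2), t=0.6522
    cross x-line → (0,2), t=1.6875 (wall)
  → r_4 = 1.6875

ranges = [0.3831, 2.7020, 0.7275, 1.6875]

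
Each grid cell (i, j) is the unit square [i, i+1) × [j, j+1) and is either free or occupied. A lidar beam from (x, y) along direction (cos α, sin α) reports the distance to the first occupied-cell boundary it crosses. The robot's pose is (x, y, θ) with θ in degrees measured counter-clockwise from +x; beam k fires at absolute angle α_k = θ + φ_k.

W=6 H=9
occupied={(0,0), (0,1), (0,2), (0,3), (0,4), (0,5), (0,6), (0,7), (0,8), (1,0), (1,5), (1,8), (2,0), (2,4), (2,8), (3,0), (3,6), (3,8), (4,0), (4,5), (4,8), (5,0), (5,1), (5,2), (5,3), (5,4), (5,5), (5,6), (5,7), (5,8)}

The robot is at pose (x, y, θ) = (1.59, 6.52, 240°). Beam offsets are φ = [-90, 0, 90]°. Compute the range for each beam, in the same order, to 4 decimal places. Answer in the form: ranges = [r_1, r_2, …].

ranges = [0.6813, 0.6004, 2.7828]

beam 1: φ=-90°, α=150°
  direction (-0.8660, 0.5000); cell (1,6); t to first gridline: x 0.6813, y 0.9600 (then +1.1547 / +2.0000)
    (0,6) via x @ 0.6813  # hit
  → r_1 = 0.6813
beam 2: φ=0°, α=240°
  direction (-0.5000, -0.8660); cell (1,6); t to first gridline: x 1.1800, y 0.6004 (then +2.0000 / +1.1547)
    (1,5) via y @ 0.6004  # hit
  → r_2 = 0.6004
beam 3: φ=90°, α=330°
  direction (0.8660, -0.5000); cell (1,6); t to first gridline: x 0.4734, y 1.0400 (then +1.1547 / +2.0000)
    (2,6) via x @ 0.4734
    (2,5) via y @ 1.0400
    (3,5) via x @ 1.6281
    (4,5) via x @ 2.7828  # hit
  → r_3 = 2.7828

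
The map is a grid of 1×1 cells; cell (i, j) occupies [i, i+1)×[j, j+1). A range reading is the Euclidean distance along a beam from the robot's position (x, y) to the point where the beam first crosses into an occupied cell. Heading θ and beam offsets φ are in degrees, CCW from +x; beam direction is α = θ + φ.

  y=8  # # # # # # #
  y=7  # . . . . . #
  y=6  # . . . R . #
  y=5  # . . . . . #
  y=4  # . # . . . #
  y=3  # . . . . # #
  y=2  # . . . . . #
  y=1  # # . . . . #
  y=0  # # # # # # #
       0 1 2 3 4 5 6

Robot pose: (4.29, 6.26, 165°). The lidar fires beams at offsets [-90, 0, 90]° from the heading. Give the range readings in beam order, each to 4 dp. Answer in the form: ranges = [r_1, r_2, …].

beam 1: φ=-90°, α=75°
  dir = (cos 75°, sin 75°) = (0.2588, 0.9659); from cell (4,6)
  next x-line at t=2.7432, next y-line at t=0.7661; Δt_x=3.8637, Δt_y=1.0353
    y: enter (4,7) at t=0.7661
    y: enter (4,8) at t=1.8014 ← occupied
  → r_1 = 1.8014
beam 2: φ=0°, α=165°
  dir = (cos 165°, sin 165°) = (-0.9659, 0.2588); from cell (4,6)
  next x-line at t=0.3002, next y-line at t=2.8591; Δt_x=1.0353, Δt_y=3.8637
    x: enter (3,6) at t=0.3002
    x: enter (2,6) at t=1.3355
    x: enter (1,6) at t=2.3708
    y: enter (1,7) at t=2.8591
    x: enter (0,7) at t=3.4061 ← occupied
  → r_2 = 3.4061
beam 3: φ=90°, α=255°
  dir = (cos 255°, sin 255°) = (-0.2588, -0.9659); from cell (4,6)
  next x-line at t=1.1205, next y-line at t=0.2692; Δt_x=3.8637, Δt_y=1.0353
    y: enter (4,5) at t=0.2692
    x: enter (3,5) at t=1.1205
    y: enter (3,4) at t=1.3044
    y: enter (3,3) at t=2.3397
    y: enter (3,2) at t=3.3750
    y: enter (3,1) at t=4.4103
    x: enter (2,1) at t=4.9842
    y: enter (2,0) at t=5.4456 ← occupied
  → r_3 = 5.4456

ranges = [1.8014, 3.4061, 5.4456]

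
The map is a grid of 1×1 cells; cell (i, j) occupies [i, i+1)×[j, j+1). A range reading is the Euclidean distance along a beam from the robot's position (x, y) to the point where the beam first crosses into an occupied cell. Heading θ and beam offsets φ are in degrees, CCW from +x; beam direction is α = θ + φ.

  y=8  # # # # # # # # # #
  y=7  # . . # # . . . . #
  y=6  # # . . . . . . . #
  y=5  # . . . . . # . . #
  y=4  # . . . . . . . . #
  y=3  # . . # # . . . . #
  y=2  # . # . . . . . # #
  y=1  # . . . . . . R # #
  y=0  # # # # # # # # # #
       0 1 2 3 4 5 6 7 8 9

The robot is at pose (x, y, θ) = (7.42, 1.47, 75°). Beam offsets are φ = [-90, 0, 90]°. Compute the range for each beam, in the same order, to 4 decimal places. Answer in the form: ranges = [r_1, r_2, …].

beam 1: φ=-90°, α=345°
  direction (0.9659, -0.2588); cell (7,1); t to first gridline: x 0.6005, y 1.8159 (then +1.0353 / +3.8637)
    (8,1) via x @ 0.6005  # hit
  → r_1 = 0.6005
beam 2: φ=0°, α=75°
  direction (0.2588, 0.9659); cell (7,1); t to first gridline: x 2.2409, y 0.5487 (then +3.8637 / +1.0353)
    (7,2) via y @ 0.5487
    (7,3) via y @ 1.5840
    (8,3) via x @ 2.2409
    (8,4) via y @ 2.6192
    (8,5) via y @ 3.6545
    (8,6) via y @ 4.6898
    (8,7) via y @ 5.7251
    (9,7) via x @ 6.1047  # hit
  → r_2 = 6.1047
beam 3: φ=90°, α=165°
  direction (-0.9659, 0.2588); cell (7,1); t to first gridline: x 0.4348, y 2.0478 (then +1.0353 / +3.8637)
    (6,1) via x @ 0.4348
    (5,1) via x @ 1.4701
    (5,2) via y @ 2.0478
    (4,2) via x @ 2.5054
    (3,2) via x @ 3.5406
    (2,2) via x @ 4.5759  # hit
  → r_3 = 4.5759

ranges = [0.6005, 6.1047, 4.5759]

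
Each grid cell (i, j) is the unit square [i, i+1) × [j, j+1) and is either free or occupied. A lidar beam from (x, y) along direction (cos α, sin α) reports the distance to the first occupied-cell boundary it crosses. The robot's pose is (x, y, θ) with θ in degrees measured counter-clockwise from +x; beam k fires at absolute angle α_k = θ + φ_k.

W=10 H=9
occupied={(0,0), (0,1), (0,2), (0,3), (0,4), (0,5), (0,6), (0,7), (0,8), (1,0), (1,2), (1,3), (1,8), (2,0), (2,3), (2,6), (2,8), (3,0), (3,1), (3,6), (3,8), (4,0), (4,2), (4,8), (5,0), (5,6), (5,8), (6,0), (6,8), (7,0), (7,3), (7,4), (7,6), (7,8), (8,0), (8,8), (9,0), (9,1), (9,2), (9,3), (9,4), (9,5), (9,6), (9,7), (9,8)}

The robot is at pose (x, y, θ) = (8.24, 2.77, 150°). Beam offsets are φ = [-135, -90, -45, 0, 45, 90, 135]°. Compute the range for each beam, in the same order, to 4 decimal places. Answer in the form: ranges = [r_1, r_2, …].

beam 1: φ=-135°, α=15°
  d=(0.9659,0.2588)  start (8,2)  tX=0.7868 tY=0.8887  stride 1/|dx|=1.0353 1/|dy|=3.8637
    cross x-line → (9,2), t=0.7868 (wall)
  → r_1 = 0.7868
beam 2: φ=-90°, α=60°
  d=(0.5000,0.8660)  start (8,2)  tX=1.5200 tY=0.2656  stride 1/|dx|=2.0000 1/|dy|=1.1547
    cross y-line → (8,3), t=0.2656
    cross y-line → (8,4), t=1.4203
    cross x-line → (9,4), t=1.5200 (wall)
  → r_2 = 1.5200
beam 3: φ=-45°, α=105°
  d=(-0.2588,0.9659)  start (8,2)  tX=0.9273 tY=0.2381  stride 1/|dx|=3.8637 1/|dy|=1.0353
    cross y-line → (8,3), t=0.2381
    cross x-line → (7,3), t=0.9273 (wall)
  → r_3 = 0.9273
beam 4: φ=0°, α=150°
  d=(-0.8660,0.5000)  start (8,2)  tX=0.2771 tY=0.4600  stride 1/|dx|=1.1547 1/|dy|=2.0000
    cross x-line → (7,2), t=0.2771
    cross y-line → (7,3), t=0.4600 (wall)
  → r_4 = 0.4600
beam 5: φ=45°, α=195°
  d=(-0.9659,-0.2588)  start (8,2)  tX=0.2485 tY=2.9751  stride 1/|dx|=1.0353 1/|dy|=3.8637
    cross x-line → (7,2), t=0.2485
    cross x-line → (6,2), t=1.2837
    cross x-line → (5,2), t=2.3190
    cross y-line → (5,1), t=2.9751
    cross x-line → (4,1), t=3.3543
    cross x-line → (3,1), t=4.3896 (wall)
  → r_5 = 4.3896
beam 6: φ=90°, α=240°
  d=(-0.5000,-0.8660)  start (8,2)  tX=0.4800 tY=0.8891  stride 1/|dx|=2.0000 1/|dy|=1.1547
    cross x-line → (7,2), t=0.4800
    cross y-line → (7,1), t=0.8891
    cross y-line → (7,0), t=2.0438 (wall)
  → r_6 = 2.0438
beam 7: φ=135°, α=285°
  d=(0.2588,-0.9659)  start (8,2)  tX=2.9364 tY=0.7972  stride 1/|dx|=3.8637 1/|dy|=1.0353
    cross y-line → (8,1), t=0.7972
    cross y-line → (8,0), t=1.8324 (wall)
  → r_7 = 1.8324

ranges = [0.7868, 1.5200, 0.9273, 0.4600, 4.3896, 2.0438, 1.8324]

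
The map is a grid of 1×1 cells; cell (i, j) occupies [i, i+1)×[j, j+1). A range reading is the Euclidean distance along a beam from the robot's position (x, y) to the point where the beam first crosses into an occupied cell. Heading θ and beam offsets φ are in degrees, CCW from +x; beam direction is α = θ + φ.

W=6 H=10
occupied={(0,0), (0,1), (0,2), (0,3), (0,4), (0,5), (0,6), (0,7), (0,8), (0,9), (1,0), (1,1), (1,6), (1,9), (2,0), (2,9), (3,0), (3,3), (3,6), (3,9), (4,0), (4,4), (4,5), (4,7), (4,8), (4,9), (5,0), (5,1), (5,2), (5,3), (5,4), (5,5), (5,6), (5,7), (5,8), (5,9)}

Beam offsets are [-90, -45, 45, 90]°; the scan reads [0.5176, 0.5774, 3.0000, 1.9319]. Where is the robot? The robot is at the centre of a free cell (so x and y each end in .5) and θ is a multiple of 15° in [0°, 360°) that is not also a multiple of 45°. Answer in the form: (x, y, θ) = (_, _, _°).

The pose lattice has 24·16 = 384 candidates. Test each by forward raycasting.
  (2.5, 3.5, 255°): beam 1 = 1.5529 ≠ 0.5176 ✗
  (4.5, 1.5, 60°): beam 1 = 0.5774 ≠ 0.5176 ✗
  (1.5, 5.5, 165°): beam 3 = 0.5774 ≠ 3.0000 ✗
  …
  (1.5, 2.5, 285°): r_1=0.5176, r_2=0.5774, r_3=3.0000, r_4=1.9319 — all match ✓
No second candidate reproduces the full scan.

(x, y, θ) = (1.5, 2.5, 285°)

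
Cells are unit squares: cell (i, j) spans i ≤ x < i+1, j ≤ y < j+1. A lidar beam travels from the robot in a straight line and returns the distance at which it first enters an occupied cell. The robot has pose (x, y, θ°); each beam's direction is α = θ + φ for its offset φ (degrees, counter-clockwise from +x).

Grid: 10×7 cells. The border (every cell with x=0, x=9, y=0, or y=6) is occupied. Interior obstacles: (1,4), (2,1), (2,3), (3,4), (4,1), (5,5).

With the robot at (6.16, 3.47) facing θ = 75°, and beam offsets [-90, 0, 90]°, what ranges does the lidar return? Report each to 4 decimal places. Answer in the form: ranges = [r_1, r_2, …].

ranges = [2.9402, 2.6192, 2.2362]

beam 1: φ=-90°, α=345°
  d=(0.9659,-0.2588)  start (6,3)  tX=0.8696 tY=1.8159  stride 1/|dx|=1.0353 1/|dy|=3.8637
    cross x-line → (7,3), t=0.8696
    cross y-line → (7,2), t=1.8159
    cross x-line → (8,2), t=1.9049
    cross x-line → (9,2), t=2.9402 (wall)
  → r_1 = 2.9402
beam 2: φ=0°, α=75°
  d=(0.2588,0.9659)  start (6,3)  tX=3.2455 tY=0.5487  stride 1/|dx|=3.8637 1/|dy|=1.0353
    cross y-line → (6,4), t=0.5487
    cross y-line → (6,5), t=1.5840
    cross y-line → (6,6), t=2.6192 (wall)
  → r_2 = 2.6192
beam 3: φ=90°, α=165°
  d=(-0.9659,0.2588)  start (6,3)  tX=0.1656 tY=2.0478  stride 1/|dx|=1.0353 1/|dy|=3.8637
    cross x-line → (5,3), t=0.1656
    cross x-line → (4,3), t=1.2009
    cross y-line → (4,4), t=2.0478
    cross x-line → (3,4), t=2.2362 (wall)
  → r_3 = 2.2362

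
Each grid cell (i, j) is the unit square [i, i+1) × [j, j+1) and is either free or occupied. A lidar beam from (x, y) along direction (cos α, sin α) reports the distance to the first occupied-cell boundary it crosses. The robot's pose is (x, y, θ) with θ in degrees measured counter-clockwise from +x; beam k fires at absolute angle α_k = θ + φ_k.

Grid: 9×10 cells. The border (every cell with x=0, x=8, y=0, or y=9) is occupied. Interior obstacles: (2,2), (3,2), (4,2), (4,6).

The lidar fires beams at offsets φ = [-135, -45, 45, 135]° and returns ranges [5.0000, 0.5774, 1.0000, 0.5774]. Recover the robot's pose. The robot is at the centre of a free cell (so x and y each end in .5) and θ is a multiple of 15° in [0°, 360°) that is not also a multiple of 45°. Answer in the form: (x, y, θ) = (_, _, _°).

(x, y, θ) = (1.5, 2.5, 195°)

Enumerate (i+0.5, j+0.5, θ) over the 52 free cells and 16 admissible headings. For each, cast all 4 beams and compare to the given ranges.
  (6.5, 3.5, 300°): beam 1 = 5.6940 ≠ 5.0000 ✗
  (6.5, 5.5, 150°): beam 1 = 1.5529 ≠ 5.0000 ✗
  (3.5, 3.5, 345°): beam 1 = 1.0000 ≠ 5.0000 ✗
  (2.5, 5.5, 285°): beam 1 = 1.7321 ≠ 5.0000 ✗
  …
  (1.5, 2.5, 195°): r_1=5.0000, r_2=0.5774, r_3=1.0000, r_4=0.5774 — all match ✓
No second candidate reproduces the full scan.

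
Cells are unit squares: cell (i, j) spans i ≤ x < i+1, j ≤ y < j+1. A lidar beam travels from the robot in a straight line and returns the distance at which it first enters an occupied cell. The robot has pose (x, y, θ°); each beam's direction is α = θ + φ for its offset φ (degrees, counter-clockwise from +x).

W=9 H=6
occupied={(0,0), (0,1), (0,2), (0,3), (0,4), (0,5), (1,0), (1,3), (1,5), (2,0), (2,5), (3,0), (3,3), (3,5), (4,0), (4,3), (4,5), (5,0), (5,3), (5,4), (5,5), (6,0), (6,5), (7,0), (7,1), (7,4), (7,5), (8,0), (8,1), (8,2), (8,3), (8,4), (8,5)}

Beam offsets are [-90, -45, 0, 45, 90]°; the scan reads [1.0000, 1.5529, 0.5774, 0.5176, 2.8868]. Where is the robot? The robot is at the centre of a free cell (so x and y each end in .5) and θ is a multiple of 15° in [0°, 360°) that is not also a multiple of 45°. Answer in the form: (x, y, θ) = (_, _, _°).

Enumerate (i+0.5, j+0.5, θ) over the 21 free cells and 16 admissible headings. For each, cast all 5 beams and compare to the given ranges.
  (5.5, 2.5, 210°): beam 1 = 0.5774 ≠ 1.0000 ✗
  (2.5, 4.5, 285°): beam 1 = 1.5529 ≠ 1.0000 ✗
  (4.5, 2.5, 15°): beam 1 = 1.5529 ≠ 1.0000 ✗
  …
  (6.5, 3.5, 150°): r_1=1.0000, r_2=1.5529, r_3=0.5774, r_4=0.5176, r_5=2.8868 — all match ✓
Unique over the lattice → pose = (6.5, 3.5, 150°).

(x, y, θ) = (6.5, 3.5, 150°)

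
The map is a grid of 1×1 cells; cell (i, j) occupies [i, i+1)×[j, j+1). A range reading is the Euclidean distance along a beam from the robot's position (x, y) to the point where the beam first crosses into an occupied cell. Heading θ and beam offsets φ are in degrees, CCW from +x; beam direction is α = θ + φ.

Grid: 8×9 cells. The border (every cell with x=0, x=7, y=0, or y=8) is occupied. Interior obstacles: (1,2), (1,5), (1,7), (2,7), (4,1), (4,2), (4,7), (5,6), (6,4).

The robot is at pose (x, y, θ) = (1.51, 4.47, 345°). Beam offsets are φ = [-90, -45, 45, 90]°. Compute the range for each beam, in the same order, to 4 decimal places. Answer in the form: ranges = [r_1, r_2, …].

beam 1: φ=-90°, α=255°
  dir = (cos 255°, sin 255°) = (-0.2588, -0.9659); from cell (1,4)
  next x-line at t=1.9705, next y-line at t=0.4866; Δt_x=3.8637, Δt_y=1.0353
    y: enter (1,3) at t=0.4866
    y: enter (1,2) at t=1.5219 ← occupied
  → r_1 = 1.5219
beam 2: φ=-45°, α=300°
  dir = (cos 300°, sin 300°) = (0.5000, -0.8660); from cell (1,4)
  next x-line at t=0.9800, next y-line at t=0.5427; Δt_x=2.0000, Δt_y=1.1547
    y: enter (1,3) at t=0.5427
    x: enter (2,3) at t=0.9800
    y: enter (2,2) at t=1.6974
    y: enter (2,1) at t=2.8521
    x: enter (3,1) at t=2.9800
    y: enter (3,0) at t=4.0068 ← occupied
  → r_2 = 4.0068
beam 3: φ=45°, α=30°
  dir = (cos 30°, sin 30°) = (0.8660, 0.5000); from cell (1,4)
  next x-line at t=0.5658, next y-line at t=1.0600; Δt_x=1.1547, Δt_y=2.0000
    x: enter (2,4) at t=0.5658
    y: enter (2,5) at t=1.0600
    x: enter (3,5) at t=1.7205
    x: enter (4,5) at t=2.8752
    y: enter (4,6) at t=3.0600
    x: enter (5,6) at t=4.0299 ← occupied
  → r_3 = 4.0299
beam 4: φ=90°, α=75°
  dir = (cos 75°, sin 75°) = (0.2588, 0.9659); from cell (1,4)
  next x-line at t=1.8932, next y-line at t=0.5487; Δt_x=3.8637, Δt_y=1.0353
    y: enter (1,5) at t=0.5487 ← occupied
  → r_4 = 0.5487

ranges = [1.5219, 4.0068, 4.0299, 0.5487]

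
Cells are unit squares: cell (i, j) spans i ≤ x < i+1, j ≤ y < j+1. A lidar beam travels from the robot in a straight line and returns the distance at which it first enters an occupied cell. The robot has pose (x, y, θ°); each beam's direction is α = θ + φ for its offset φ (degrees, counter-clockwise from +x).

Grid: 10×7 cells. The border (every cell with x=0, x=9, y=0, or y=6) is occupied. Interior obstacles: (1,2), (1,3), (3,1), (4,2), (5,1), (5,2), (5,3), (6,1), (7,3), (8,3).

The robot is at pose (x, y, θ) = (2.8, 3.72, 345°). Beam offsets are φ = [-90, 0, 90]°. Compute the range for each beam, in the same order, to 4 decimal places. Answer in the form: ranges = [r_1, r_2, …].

beam 1: φ=-90°, α=255°
  dir = (cos 255°, sin 255°) = (-0.2588, -0.9659); from cell (2,3)
  next x-line at t=3.0910, next y-line at t=0.7454; Δt_x=3.8637, Δt_y=1.0353
    y: enter (2,2) at t=0.7454
    y: enter (2,1) at t=1.7807
    y: enter (2,0) at t=2.8160 ← occupied
  → r_1 = 2.8160
beam 2: φ=0°, α=345°
  dir = (cos 345°, sin 345°) = (0.9659, -0.2588); from cell (2,3)
  next x-line at t=0.2071, next y-line at t=2.7819; Δt_x=1.0353, Δt_y=3.8637
    x: enter (3,3) at t=0.2071
    x: enter (4,3) at t=1.2423
    x: enter (5,3) at t=2.2776 ← occupied
  → r_2 = 2.2776
beam 3: φ=90°, α=75°
  dir = (cos 75°, sin 75°) = (0.2588, 0.9659); from cell (2,3)
  next x-line at t=0.7727, next y-line at t=0.2899; Δt_x=3.8637, Δt_y=1.0353
    y: enter (2,4) at t=0.2899
    x: enter (3,4) at t=0.7727
    y: enter (3,5) at t=1.3252
    y: enter (3,6) at t=2.3604 ← occupied
  → r_3 = 2.3604

ranges = [2.8160, 2.2776, 2.3604]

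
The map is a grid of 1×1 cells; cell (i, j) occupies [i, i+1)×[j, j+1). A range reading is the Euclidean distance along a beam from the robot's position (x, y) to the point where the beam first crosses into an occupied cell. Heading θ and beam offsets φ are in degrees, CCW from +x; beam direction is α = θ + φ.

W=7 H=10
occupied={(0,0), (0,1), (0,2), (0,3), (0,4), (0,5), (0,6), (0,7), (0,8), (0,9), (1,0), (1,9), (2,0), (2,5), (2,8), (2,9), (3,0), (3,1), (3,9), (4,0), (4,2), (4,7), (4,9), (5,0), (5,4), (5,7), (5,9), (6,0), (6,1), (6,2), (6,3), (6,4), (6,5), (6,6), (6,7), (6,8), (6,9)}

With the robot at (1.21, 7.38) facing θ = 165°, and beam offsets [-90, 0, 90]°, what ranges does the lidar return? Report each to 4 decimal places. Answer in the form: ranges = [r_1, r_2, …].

beam 1: φ=-90°, α=75°
  cosα=0.2588 sinα=0.9659 | (1,7) | tMaxX 3.0523 tMaxY 0.6419 | tΔX 3.8637 tΔY 1.0353
    t=0.6419 [y] (1,8)
    t=1.6771 [y] (1,9) — stop
  → r_1 = 1.6771
beam 2: φ=0°, α=165°
  cosα=-0.9659 sinα=0.2588 | (1,7) | tMaxX 0.2174 tMaxY 2.3955 | tΔX 1.0353 tΔY 3.8637
    t=0.2174 [x] (0,7) — stop
  → r_2 = 0.2174
beam 3: φ=90°, α=255°
  cosα=-0.2588 sinα=-0.9659 | (1,7) | tMaxX 0.8114 tMaxY 0.3934 | tΔX 3.8637 tΔY 1.0353
    t=0.3934 [y] (1,6)
    t=0.8114 [x] (0,6) — stop
  → r_3 = 0.8114

ranges = [1.6771, 0.2174, 0.8114]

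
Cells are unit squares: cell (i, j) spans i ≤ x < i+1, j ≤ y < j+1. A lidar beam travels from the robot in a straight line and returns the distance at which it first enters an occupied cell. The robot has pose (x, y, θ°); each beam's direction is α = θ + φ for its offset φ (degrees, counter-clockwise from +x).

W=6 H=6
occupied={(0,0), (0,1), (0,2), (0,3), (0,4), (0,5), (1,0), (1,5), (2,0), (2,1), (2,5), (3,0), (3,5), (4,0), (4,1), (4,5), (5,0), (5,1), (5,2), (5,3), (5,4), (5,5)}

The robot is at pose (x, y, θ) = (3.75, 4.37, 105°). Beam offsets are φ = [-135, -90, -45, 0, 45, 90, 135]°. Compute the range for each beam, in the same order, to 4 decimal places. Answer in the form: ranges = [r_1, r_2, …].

ranges = [1.4434, 1.2941, 0.7275, 0.6522, 1.2600, 2.8470, 2.7366]

beam 1: φ=-135°, α=330°
  direction (0.8660, -0.5000); cell (3,4); t to first gridline: x 0.2887, y 0.7400 (then +1.1547 / +2.0000)
    (4,4) via x @ 0.2887
    (4,3) via y @ 0.7400
    (5,3) via x @ 1.4434  # hit
  → r_1 = 1.4434
beam 2: φ=-90°, α=15°
  direction (0.9659, 0.2588); cell (3,4); t to first gridline: x 0.2588, y 2.4341 (then +1.0353 / +3.8637)
    (4,4) via x @ 0.2588
    (5,4) via x @ 1.2941  # hit
  → r_2 = 1.2941
beam 3: φ=-45°, α=60°
  direction (0.5000, 0.8660); cell (3,4); t to first gridline: x 0.5000, y 0.7275 (then +2.0000 / +1.1547)
    (4,4) via x @ 0.5000
    (4,5) via y @ 0.7275  # hit
  → r_3 = 0.7275
beam 4: φ=0°, α=105°
  direction (-0.2588, 0.9659); cell (3,4); t to first gridline: x 2.8978, y 0.6522 (then +3.8637 / +1.0353)
    (3,5) via y @ 0.6522  # hit
  → r_4 = 0.6522
beam 5: φ=45°, α=150°
  direction (-0.8660, 0.5000); cell (3,4); t to first gridline: x 0.8660, y 1.2600 (then +1.1547 / +2.0000)
    (2,4) via x @ 0.8660
    (2,5) via y @ 1.2600  # hit
  → r_5 = 1.2600
beam 6: φ=90°, α=195°
  direction (-0.9659, -0.2588); cell (3,4); t to first gridline: x 0.7765, y 1.4296 (then +1.0353 / +3.8637)
    (2,4) via x @ 0.7765
    (2,3) via y @ 1.4296
    (1,3) via x @ 1.8117
    (0,3) via x @ 2.8470  # hit
  → r_6 = 2.8470
beam 7: φ=135°, α=240°
  direction (-0.5000, -0.8660); cell (3,4); t to first gridline: x 1.5000, y 0.4272 (then +2.0000 / +1.1547)
    (3,3) via y @ 0.4272
    (2,3) via x @ 1.5000
    (2,2) via y @ 1.5819
    (2,1) via y @ 2.7366  # hit
  → r_7 = 2.7366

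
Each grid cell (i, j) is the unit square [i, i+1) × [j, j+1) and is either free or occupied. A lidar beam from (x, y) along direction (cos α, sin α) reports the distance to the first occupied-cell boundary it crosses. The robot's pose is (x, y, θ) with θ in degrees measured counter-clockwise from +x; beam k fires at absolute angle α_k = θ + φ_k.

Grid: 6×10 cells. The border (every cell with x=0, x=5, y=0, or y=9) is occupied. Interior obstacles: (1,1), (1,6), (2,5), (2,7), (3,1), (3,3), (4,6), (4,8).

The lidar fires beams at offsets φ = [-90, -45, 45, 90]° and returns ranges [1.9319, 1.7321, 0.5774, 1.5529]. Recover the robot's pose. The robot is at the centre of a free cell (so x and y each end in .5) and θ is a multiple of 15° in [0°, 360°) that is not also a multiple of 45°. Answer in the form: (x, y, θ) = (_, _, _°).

(x, y, θ) = (2.5, 3.5, 345°)

Candidates: 24 free-cell centres × 16 headings = 384 poses. Raycast each; keep the one whose scan matches to 4 dp.
  (1.5, 2.5, 240°): beam 1 = 0.5774 ≠ 1.9319 ✗
  (1.5, 5.5, 255°): beam 1 = 0.5176 ≠ 1.9319 ✗
  (4.5, 7.5, 195°): beam 1 = 0.5176 ≠ 1.9319 ✗
  (4.5, 3.5, 75°): beam 1 = 0.5176 ≠ 1.9319 ✗
  …
  (2.5, 3.5, 345°): r_1=1.9319, r_2=1.7321, r_3=0.5774, r_4=1.5529 — all match ✓
Only this pose fits every beam.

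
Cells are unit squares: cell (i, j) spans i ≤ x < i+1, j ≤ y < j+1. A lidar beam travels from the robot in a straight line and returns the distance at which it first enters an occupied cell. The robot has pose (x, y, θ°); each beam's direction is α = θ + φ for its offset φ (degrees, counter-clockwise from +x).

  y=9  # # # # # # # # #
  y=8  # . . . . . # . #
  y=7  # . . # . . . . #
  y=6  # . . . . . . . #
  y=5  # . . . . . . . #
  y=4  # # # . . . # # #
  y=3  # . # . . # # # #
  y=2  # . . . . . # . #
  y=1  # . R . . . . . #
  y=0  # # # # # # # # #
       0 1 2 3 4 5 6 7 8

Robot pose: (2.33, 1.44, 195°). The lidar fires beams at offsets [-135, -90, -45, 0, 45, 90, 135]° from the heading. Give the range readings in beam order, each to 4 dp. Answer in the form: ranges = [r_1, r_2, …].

ranges = [7.5748, 2.6503, 1.5358, 1.3769, 0.5081, 0.4555, 0.8800]

beam 1: φ=-135°, α=60°
  dir = (cos 60°, sin 60°) = (0.5000, 0.8660); from cell (2,1)
  next x-line at t=1.3400, next y-line at t=0.6466; Δt_x=2.0000, Δt_y=1.1547
    y: enter (2,2) at t=0.6466
    x: enter (3,2) at t=1.3400
    y: enter (3,3) at t=1.8013
    y: enter (3,4) at t=2.9560
    x: enter (4,4) at t=3.3400
    y: enter (4,5) at t=4.1107
    y: enter (4,6) at t=5.2654
    x: enter (5,6) at t=5.3400
    y: enter (5,7) at t=6.4201
    x: enter (6,7) at t=7.3400
    y: enter (6,8) at t=7.5748 ← occupied
  → r_1 = 7.5748
beam 2: φ=-90°, α=105°
  dir = (cos 105°, sin 105°) = (-0.2588, 0.9659); from cell (2,1)
  next x-line at t=1.2750, next y-line at t=0.5798; Δt_x=3.8637, Δt_y=1.0353
    y: enter (2,2) at t=0.5798
    x: enter (1,2) at t=1.2750
    y: enter (1,3) at t=1.6150
    y: enter (1,4) at t=2.6503 ← occupied
  → r_2 = 2.6503
beam 3: φ=-45°, α=150°
  dir = (cos 150°, sin 150°) = (-0.8660, 0.5000); from cell (2,1)
  next x-line at t=0.3811, next y-line at t=1.1200; Δt_x=1.1547, Δt_y=2.0000
    x: enter (1,1) at t=0.3811
    y: enter (1,2) at t=1.1200
    x: enter (0,2) at t=1.5358 ← occupied
  → r_3 = 1.5358
beam 4: φ=0°, α=195°
  dir = (cos 195°, sin 195°) = (-0.9659, -0.2588); from cell (2,1)
  next x-line at t=0.3416, next y-line at t=1.7000; Δt_x=1.0353, Δt_y=3.8637
    x: enter (1,1) at t=0.3416
    x: enter (0,1) at t=1.3769 ← occupied
  → r_4 = 1.3769
beam 5: φ=45°, α=240°
  dir = (cos 240°, sin 240°) = (-0.5000, -0.8660); from cell (2,1)
  next x-line at t=0.6600, next y-line at t=0.5081; Δt_x=2.0000, Δt_y=1.1547
    y: enter (2,0) at t=0.5081 ← occupied
  → r_5 = 0.5081
beam 6: φ=90°, α=285°
  dir = (cos 285°, sin 285°) = (0.2588, -0.9659); from cell (2,1)
  next x-line at t=2.5887, next y-line at t=0.4555; Δt_x=3.8637, Δt_y=1.0353
    y: enter (2,0) at t=0.4555 ← occupied
  → r_6 = 0.4555
beam 7: φ=135°, α=330°
  dir = (cos 330°, sin 330°) = (0.8660, -0.5000); from cell (2,1)
  next x-line at t=0.7736, next y-line at t=0.8800; Δt_x=1.1547, Δt_y=2.0000
    x: enter (3,1) at t=0.7736
    y: enter (3,0) at t=0.8800 ← occupied
  → r_7 = 0.8800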